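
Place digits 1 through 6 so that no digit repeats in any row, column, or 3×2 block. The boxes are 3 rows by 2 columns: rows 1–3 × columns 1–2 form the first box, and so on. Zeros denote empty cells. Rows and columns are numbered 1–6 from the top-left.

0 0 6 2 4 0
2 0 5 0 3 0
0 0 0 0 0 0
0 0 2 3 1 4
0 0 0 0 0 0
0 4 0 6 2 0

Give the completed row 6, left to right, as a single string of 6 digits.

341625

row 6, column 3 = 1: row 6 has {2,4,6}; col 3 has {2,5,6}; box has {2,3,6} → only 1 remains.
row 5, column 3 = 4 (sole candidate).
row 5, column 4 = 5 (sole candidate).
row 5, column 5 = 6 (sole candidate).
row 5, column 6 = 3 (sole candidate).
row 6, column 6 = 5: row 6 has {1,2,4,6}; col 6 has {3,4}; box has {1,2,3,4,6} → only 5 remains.
row 1, column 6 = 1 (sole candidate).
row 2, column 6 = 6 (sole candidate).
row 3, column 3 = 3 (sole candidate).
row 3, column 5 = 5 (sole candidate).
row 3, column 6 = 2 (sole candidate).
row 5, column 1 = 1 (sole candidate).
row 5, column 2 = 2 (sole candidate).
row 6, column 1 = 3: row 6 has {1,2,4,5,6}; col 1 has {1,2}; box has {1,2,4} → only 3 remains.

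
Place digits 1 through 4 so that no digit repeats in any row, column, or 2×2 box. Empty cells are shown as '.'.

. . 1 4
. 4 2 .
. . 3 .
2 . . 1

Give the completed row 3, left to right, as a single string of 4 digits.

4132

R1C1 = 3 (sole candidate).
R1C2 = 2 (sole candidate).
R2C1 = 1 (sole candidate).
R2C4 = 3 (sole candidate).
R3C1 = 4: row 3 has {3}; col 1 has {1,2,3}; box has {2} → only 4 remains.
R3C2 = 1: row 3 has {3,4}; col 2 has {2,4}; box has {2,4} → only 1 remains.
R3C4 = 2: row 3 has {1,3,4}; col 4 has {1,3,4}; box has {1,3} → only 2 remains.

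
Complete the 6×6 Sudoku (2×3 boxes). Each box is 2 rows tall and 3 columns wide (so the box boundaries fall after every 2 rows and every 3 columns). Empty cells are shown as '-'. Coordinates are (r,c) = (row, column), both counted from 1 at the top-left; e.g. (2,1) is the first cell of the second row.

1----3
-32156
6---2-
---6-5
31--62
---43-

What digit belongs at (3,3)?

1

(1,4) = 2 (sole candidate).
(1,5) = 4 (sole candidate).
(2,1) = 4 (sole candidate).
(3,4) = 3 (sole candidate).
(4,1) = 2 (sole candidate).
(4,2) = 4 (sole candidate).
(4,5) = 1 (sole candidate).
(5,4) = 5 (sole candidate).
(6,1) = 5 (sole candidate).
(6,3) = 6 (sole candidate).
(6,6) = 1 (sole candidate).
(1,3) = 5 (sole candidate).
(3,2) = 5 (sole candidate).
(3,3) = 1: row 3 has {2,3,5,6}; col 3 has {2,5,6}; box has {2,4,5,6} → only 1 remains.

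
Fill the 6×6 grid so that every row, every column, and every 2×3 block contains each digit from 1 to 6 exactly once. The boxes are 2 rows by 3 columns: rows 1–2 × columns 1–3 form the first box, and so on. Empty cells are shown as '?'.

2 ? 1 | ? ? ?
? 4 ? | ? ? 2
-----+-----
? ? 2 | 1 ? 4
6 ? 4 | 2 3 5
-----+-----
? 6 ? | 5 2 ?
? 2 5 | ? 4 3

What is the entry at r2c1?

5

r1c6 = 6: row 1 has {1,2}; col 6 has {2,3,4,5}; box has {2} → only 6 remains.
r2c4 = 3: row 2 has {2,4}; col 4 has {1,2,5}; box has {2,6} → only 3 remains.
r3c5 = 6: row 3 has {1,2,4}; col 5 has {2,3,4}; box has {1,2,3,4,5} → only 6 remains.
r4c2 = 1: row 4 has {2,3,4,5,6}; col 2 has {2,4,6}; box has {2,4,6} → only 1 remains.
r5c3 = 3: row 5 has {2,5,6}; col 3 has {1,2,4,5}; box has {2,5,6} → only 3 remains.
r5c6 = 1: row 5 has {2,3,5,6}; col 6 has {2,3,4,5,6}; box has {2,3,4,5} → only 1 remains.
r6c1 = 1: row 6 has {2,3,4,5}; col 1 has {2,6}; box has {2,3,5,6} → only 1 remains.
r6c4 = 6: row 6 has {1,2,3,4,5}; col 4 has {1,2,3,5}; box has {1,2,3,4,5} → only 6 remains.
r1c4 = 4: row 1 has {1,2,6}; col 4 has {1,2,3,5,6}; box has {2,3,6} → only 4 remains.
r1c5 = 5: row 1 has {1,2,4,6}; col 5 has {2,3,4,6}; box has {2,3,4,6} → only 5 remains.
r2c1 = 5: row 2 has {2,3,4}; col 1 has {1,2,6}; box has {1,2,4} → only 5 remains.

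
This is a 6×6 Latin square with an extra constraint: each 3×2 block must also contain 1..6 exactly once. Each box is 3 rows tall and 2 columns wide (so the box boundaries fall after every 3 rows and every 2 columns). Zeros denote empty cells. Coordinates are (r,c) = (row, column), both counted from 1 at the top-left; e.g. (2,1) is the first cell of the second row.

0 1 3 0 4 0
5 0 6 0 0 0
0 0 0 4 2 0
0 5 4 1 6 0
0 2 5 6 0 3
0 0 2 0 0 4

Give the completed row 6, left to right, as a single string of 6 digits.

162354

(2,4) = 2 (sole candidate).
(2,6) = 1 (sole candidate).
(3,3) = 1 (sole candidate).
(4,1) = 3 (sole candidate).
(4,6) = 2 (sole candidate).
(5,5) = 1 (sole candidate).
(6,2) = 6: row 6 has {2,4}; col 2 has {1,2,5}; box has {2,3,5} → only 6 remains.
(6,4) = 3: row 6 has {2,4,6}; col 4 has {1,2,4,6}; box has {1,2,4,5,6} → only 3 remains.
(6,5) = 5: row 6 has {2,3,4,6}; col 5 has {1,2,4,6}; box has {1,2,3,4,6} → only 5 remains.
(1,4) = 5 (sole candidate).
(1,6) = 6 (sole candidate).
(2,5) = 3 (sole candidate).
(3,1) = 6 (sole candidate).
(3,2) = 3 (sole candidate).
(3,6) = 5 (sole candidate).
(5,1) = 4 (sole candidate).
(6,1) = 1: row 6 has {2,3,4,5,6}; col 1 has {3,4,5,6}; box has {2,3,4,5,6} → only 1 remains.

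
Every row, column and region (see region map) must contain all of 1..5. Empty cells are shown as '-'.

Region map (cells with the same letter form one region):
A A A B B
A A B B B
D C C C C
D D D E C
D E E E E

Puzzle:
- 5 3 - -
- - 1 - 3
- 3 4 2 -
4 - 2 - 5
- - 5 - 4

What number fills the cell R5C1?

R1C4 = 4 (sole candidate).
R1C5 = 2 (sole candidate).
R2C1 = 2 (sole candidate).
R2C2 = 4 (sole candidate).
R2C4 = 5 (sole candidate).
R3C5 = 1 (sole candidate).
R4C2 = 1 (sole candidate).
R4C4 = 3 (sole candidate).
R5C1 = 3: row 5 has {4,5}; col 1 has {2,4}; region has {1,2,4} → only 3 remains.

3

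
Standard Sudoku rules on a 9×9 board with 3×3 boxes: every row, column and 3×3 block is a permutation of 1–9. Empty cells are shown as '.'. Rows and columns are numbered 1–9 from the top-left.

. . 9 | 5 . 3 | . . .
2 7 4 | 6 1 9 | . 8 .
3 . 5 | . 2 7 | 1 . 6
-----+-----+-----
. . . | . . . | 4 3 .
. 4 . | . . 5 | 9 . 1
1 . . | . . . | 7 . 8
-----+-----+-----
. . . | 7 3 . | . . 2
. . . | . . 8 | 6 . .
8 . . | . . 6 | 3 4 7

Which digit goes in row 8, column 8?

row 1, column 1 = 6 (sole candidate).
row 1, column 7 = 2 (sole candidate).
row 1, column 8 = 7 (sole candidate).
row 1, column 9 = 4 (sole candidate).
row 2, column 7 = 5 (sole candidate).
row 2, column 9 = 3 (sole candidate).
row 3, column 2 = 8 (sole candidate).
row 3, column 4 = 4 (sole candidate).
row 3, column 8 = 9 (sole candidate).
row 4, column 9 = 5 (sole candidate).
row 5, column 1 = 7 (sole candidate).
row 7, column 7 = 8 (sole candidate).
row 8, column 9 = 9 (sole candidate).
row 1, column 2 = 1 (sole candidate).
row 1, column 5 = 8 (sole candidate).
row 4, column 1 = 9 (sole candidate).
row 5, column 5 = 6 (sole candidate).
row 5, column 8 = 2 (sole candidate).
row 6, column 8 = 6 (sole candidate).
row 4, column 5 = 7 (sole candidate).
row 6, column 2 = 5 (hidden single in row 6).
row 7, column 2 = 9 (hidden single in row 7).
row 9, column 2 = 2 (sole candidate).
row 9, column 3 = 1 (sole candidate).
row 9, column 4 = 9 (sole candidate).
row 9, column 5 = 5 (sole candidate).
row 4, column 2 = 6 (sole candidate).
row 7, column 3 = 6 (sole candidate).
row 8, column 2 = 3 (sole candidate).
row 8, column 3 = 7 (sole candidate).
row 8, column 5 = 4 (sole candidate).
row 6, column 5 = 9 (sole candidate).
row 7, column 6 = 1 (sole candidate).
row 7, column 8 = 5 (sole candidate).
row 8, column 1 = 5 (sole candidate).
row 8, column 4 = 2 (sole candidate).
row 8, column 8 = 1: row 8 has {2,3,4,5,6,7,8,9}; col 8 has {2,3,4,5,6,7,8,9}; box has {2,3,4,5,6,7,8,9} → only 1 remains.

1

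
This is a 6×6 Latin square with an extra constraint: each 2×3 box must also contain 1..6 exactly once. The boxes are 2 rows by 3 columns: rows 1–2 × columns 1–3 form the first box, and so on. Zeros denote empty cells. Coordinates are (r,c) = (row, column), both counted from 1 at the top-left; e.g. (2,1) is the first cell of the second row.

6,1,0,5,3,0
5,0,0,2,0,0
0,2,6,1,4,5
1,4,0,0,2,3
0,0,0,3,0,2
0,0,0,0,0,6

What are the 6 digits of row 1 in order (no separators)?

612534

(1,6) = 4: row 1 has {1,3,5,6}; col 6 has {2,3,5,6}; box has {2,3,5} → only 4 remains.
(2,2) = 3: row 2 has {2,5}; col 2 has {1,2,4}; box has {1,5,6} → only 3 remains.
(2,3) = 4: row 2 has {2,3,5}; col 3 has {6}; box has {1,3,5,6} → only 4 remains.
(2,6) = 1: row 2 has {2,3,4,5}; col 6 has {2,3,4,5,6}; box has {2,3,4,5} → only 1 remains.
(3,1) = 3: row 3 has {1,2,4,5,6}; col 1 has {1,5,6}; box has {1,2,4,6} → only 3 remains.
(4,3) = 5: row 4 has {1,2,3,4}; col 3 has {4,6}; box has {1,2,3,4,6} → only 5 remains.
(4,4) = 6: row 4 has {1,2,3,4,5}; col 4 has {1,2,3,5}; box has {1,2,3,4,5} → only 6 remains.
(5,1) = 4: row 5 has {2,3}; col 1 has {1,3,5,6}; box has {} → only 4 remains.
(5,3) = 1: row 5 has {2,3,4}; col 3 has {4,5,6}; box has {4} → only 1 remains.
(5,5) = 5: row 5 has {1,2,3,4}; col 5 has {2,3,4}; box has {2,3,6} → only 5 remains.
(6,1) = 2: row 6 has {6}; col 1 has {1,3,4,5,6}; box has {1,4} → only 2 remains.
(6,2) = 5: row 6 has {2,6}; col 2 has {1,2,3,4}; box has {1,2,4} → only 5 remains.
(6,3) = 3: row 6 has {2,5,6}; col 3 has {1,4,5,6}; box has {1,2,4,5} → only 3 remains.
(6,4) = 4: row 6 has {2,3,5,6}; col 4 has {1,2,3,5,6}; box has {2,3,5,6} → only 4 remains.
(6,5) = 1: row 6 has {2,3,4,5,6}; col 5 has {2,3,4,5}; box has {2,3,4,5,6} → only 1 remains.
(1,3) = 2: row 1 has {1,3,4,5,6}; col 3 has {1,3,4,5,6}; box has {1,3,4,5,6} → only 2 remains.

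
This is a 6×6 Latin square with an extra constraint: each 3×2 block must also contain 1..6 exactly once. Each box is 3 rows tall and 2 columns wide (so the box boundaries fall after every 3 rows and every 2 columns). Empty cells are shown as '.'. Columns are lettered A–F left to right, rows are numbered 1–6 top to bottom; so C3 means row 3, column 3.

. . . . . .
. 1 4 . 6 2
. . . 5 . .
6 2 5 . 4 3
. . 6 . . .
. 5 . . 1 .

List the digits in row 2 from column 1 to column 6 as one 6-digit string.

D2 = 3: row 2 has {1,2,4,6}; col 4 has {5}; box has {4,5} → only 3 remains.
E3 = 3: row 3 has {5}; col 5 has {1,4,6}; box has {2,6} → only 3 remains.
D4 = 1: row 4 has {2,3,4,5,6}; col 4 has {3,5}; box has {5,6} → only 1 remains.
F5 = 5: row 5 has {6}; col 6 has {2,3}; box has {1,3,4} → only 5 remains.
F6 = 6: row 6 has {1,5}; col 6 has {2,3,5}; box has {1,3,4,5} → only 6 remains.
E1 = 5: row 1 has {}; col 5 has {1,3,4,6}; box has {2,3,6} → only 5 remains.
A2 = 5: row 2 has {1,2,3,4,6}; col 1 has {6}; box has {1} → only 5 remains.

514362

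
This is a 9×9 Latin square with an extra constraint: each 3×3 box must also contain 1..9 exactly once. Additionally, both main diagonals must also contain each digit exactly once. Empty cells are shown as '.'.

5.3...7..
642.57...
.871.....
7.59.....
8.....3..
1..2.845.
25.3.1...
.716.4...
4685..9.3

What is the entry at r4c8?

8

r2c4 = 8: row 2 has {2,4,5,6,7}; col 4 has {1,2,3,5,6,9}; box has {1,5,7} → only 8 remains.
r2c7 = 1: row 2 has {2,4,5,6,7,8}; col 7 has {3,4,7,9}; box has {7} → only 1 remains.
r2c9 = 9: row 2 has {1,2,4,5,6,7,8}; col 9 has {3}; box has {1,7} → only 9 remains.
r3c1 = 9: row 3 has {1,7,8}; col 1 has {1,2,4,5,6,7,8}; box has {2,3,4,5,6,7,8} → only 9 remains.
r7c3 = 9: row 7 has {1,2,3,5}; col 3 has {1,2,3,5,7,8}; box has {1,2,4,5,6,7,8}; anti-diagonal has {2,4,7} → only 9 remains.
r7c7 = 6: row 7 has {1,2,3,5,9}; col 7 has {1,3,4,7,9}; box has {3,9}; main diagonal has {3,4,5,7,8,9} → only 6 remains.
r8c1 = 3: row 8 has {1,4,6,7}; col 1 has {1,2,4,5,6,7,8,9}; box has {1,2,4,5,6,7,8,9} → only 3 remains.
r8c8 = 2: row 8 has {1,3,4,6,7}; col 8 has {5}; box has {3,6,9}; main diagonal has {3,4,5,6,7,8,9} → only 2 remains.
r9c6 = 2: row 9 has {3,4,5,6,8,9}; col 6 has {1,4,7,8}; box has {1,3,4,5,6} → only 2 remains.
r1c2 = 1: row 1 has {3,5,7}; col 2 has {4,5,6,7,8}; box has {2,3,4,5,6,7,8,9} → only 1 remains.
r1c4 = 4: row 1 has {1,3,5,7}; col 4 has {1,2,3,5,6,8,9}; box has {1,5,7,8} → only 4 remains.
r2c8 = 3: row 2 has {1,2,4,5,6,7,8,9}; col 8 has {2,5}; box has {1,7,9}; anti-diagonal has {2,4,7,9} → only 3 remains.
r3c7 = 5: row 3 has {1,7,8,9}; col 7 has {1,3,4,6,7,9}; box has {1,3,7,9}; anti-diagonal has {2,3,4,7,9} → only 5 remains.
r4c6 = 6: row 4 has {5,7,9}; col 6 has {1,2,4,7,8}; box has {2,8,9}; anti-diagonal has {2,3,4,5,7,9} → only 6 remains.
r5c4 = 7: row 5 has {3,8}; col 4 has {1,2,3,4,5,6,8,9}; box has {2,6,8,9} → only 7 remains.
r5c5 = 1: row 5 has {3,7,8}; col 5 has {5}; box has {2,6,7,8,9}; main diagonal has {2,3,4,5,6,7,8,9}; anti-diagonal has {2,3,4,5,6,7,9} → only 1 remains.
r5c6 = 5: row 5 has {1,3,7,8}; col 6 has {1,2,4,6,7,8}; box has {1,2,6,7,8,9} → only 5 remains.
r6c3 = 6: row 6 has {1,2,4,5,8}; col 3 has {1,2,3,5,7,8,9}; box has {1,5,7,8} → only 6 remains.
r6c5 = 3: row 6 has {1,2,4,5,6,8}; col 5 has {1,5}; box has {1,2,5,6,7,8,9} → only 3 remains.
r6c9 = 7: row 6 has {1,2,3,4,5,6,8}; col 9 has {3,9}; box has {3,4,5} → only 7 remains.
r8c7 = 8: row 8 has {1,2,3,4,6,7}; col 7 has {1,3,4,5,6,7,9}; box has {2,3,6,9} → only 8 remains.
r8c9 = 5: row 8 has {1,2,3,4,6,7,8}; col 9 has {3,7,9}; box has {2,3,6,8,9} → only 5 remains.
r9c5 = 7: row 9 has {2,3,4,5,6,8,9}; col 5 has {1,3,5}; box has {1,2,3,4,5,6} → only 7 remains.
r9c8 = 1: row 9 has {2,3,4,5,6,7,8,9}; col 8 has {2,3,5}; box has {2,3,5,6,8,9} → only 1 remains.
r1c6 = 9: row 1 has {1,3,4,5,7}; col 6 has {1,2,4,5,6,7,8}; box has {1,4,5,7,8} → only 9 remains.
r1c9 = 8: row 1 has {1,3,4,5,7,9}; col 9 has {3,5,7,9}; box has {1,3,5,7,9}; anti-diagonal has {1,2,3,4,5,6,7,9} → only 8 remains.
r3c6 = 3: row 3 has {1,5,7,8,9}; col 6 has {1,2,4,5,6,7,8,9}; box has {1,4,5,7,8,9} → only 3 remains.
r4c5 = 4: row 4 has {5,6,7,9}; col 5 has {1,3,5,7}; box has {1,2,3,5,6,7,8,9} → only 4 remains.
r4c7 = 2: row 4 has {4,5,6,7,9}; col 7 has {1,3,4,5,6,7,8,9}; box has {3,4,5,7} → only 2 remains.
r4c8 = 8: row 4 has {2,4,5,6,7,9}; col 8 has {1,2,3,5}; box has {2,3,4,5,7} → only 8 remains.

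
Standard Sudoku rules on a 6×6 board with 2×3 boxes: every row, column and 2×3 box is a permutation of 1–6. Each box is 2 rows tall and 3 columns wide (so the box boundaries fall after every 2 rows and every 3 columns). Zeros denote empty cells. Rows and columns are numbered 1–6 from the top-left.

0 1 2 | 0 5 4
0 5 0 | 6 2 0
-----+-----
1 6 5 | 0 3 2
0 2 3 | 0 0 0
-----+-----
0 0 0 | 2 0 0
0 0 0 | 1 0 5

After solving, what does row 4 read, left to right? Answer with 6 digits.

R1C4 = 3 (sole candidate).
R2C3 = 4 (sole candidate).
R2C6 = 1 (sole candidate).
R3C4 = 4 (sole candidate).
R4C1 = 4: row 4 has {2,3}; col 1 has {1}; box has {1,2,3,5,6} → only 4 remains.
R4C4 = 5: row 4 has {2,3,4}; col 4 has {1,2,3,4,6}; box has {2,3,4} → only 5 remains.
R4C6 = 6: row 4 has {2,3,4,5}; col 6 has {1,2,4,5}; box has {2,3,4,5} → only 6 remains.
R5C6 = 3 (sole candidate).
R6C3 = 6 (sole candidate).
R6C5 = 4 (sole candidate).
R1C1 = 6 (sole candidate).
R2C1 = 3 (sole candidate).
R4C5 = 1: row 4 has {2,3,4,5,6}; col 5 has {2,3,4,5}; box has {2,3,4,5,6} → only 1 remains.

423516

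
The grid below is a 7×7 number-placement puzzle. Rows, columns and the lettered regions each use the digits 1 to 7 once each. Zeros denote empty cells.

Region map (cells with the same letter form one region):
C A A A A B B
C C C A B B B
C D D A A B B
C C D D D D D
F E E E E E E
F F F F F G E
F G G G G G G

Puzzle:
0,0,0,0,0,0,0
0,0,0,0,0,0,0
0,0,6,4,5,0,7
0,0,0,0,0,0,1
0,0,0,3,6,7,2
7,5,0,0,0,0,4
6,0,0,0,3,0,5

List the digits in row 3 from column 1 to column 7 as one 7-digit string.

r5c2 = 1 (sole candidate).
r5c3 = 5 (sole candidate).
r5c1 = 4 (sole candidate).
r1c6 = 4 (hidden single in row 1).
r1c1 = 5 (hidden single in row 1).
r2c6 = 5 (hidden single in row 2).
r4c4 = 5 (hidden single in row 4).
r4c2 = 6 (hidden single in row 4).
r6c3 = 3 (hidden single in row 6).
r6c6 = 6 (hidden single in row 6).
r4c5 = 4 (hidden single in column 5).
r4c3 = 7 (hidden single in row 4).
r1c5 = 7 (hidden single in column 5).
r2c2 = 7 (hidden single in row 2).
r2c3 = 4 (hidden single in row 2).
r7c2 = 4 (hidden single in row 7).
r7c4 = 7 (hidden single in row 7).
r1c2 = 3 (hidden single in region A).
r1c7 = 6 (sole candidate).
r2c7 = 3 (sole candidate).
r3c2 = 2: row 3 has {4,5,6,7}; col 2 has {1,3,4,5,6,7}; region has {1,4,5,6,7} → only 2 remains.
r3c6 = 1: row 3 has {2,4,5,6,7}; col 6 has {4,5,6,7}; region has {3,4,5,6,7} → only 1 remains.
r4c6 = 3 (sole candidate).
r7c6 = 2 (sole candidate).
r2c5 = 2 (sole candidate).
r3c1 = 3: row 3 has {1,2,4,5,6,7}; col 1 has {4,5,6,7}; region has {4,5,6,7} → only 3 remains.

3264517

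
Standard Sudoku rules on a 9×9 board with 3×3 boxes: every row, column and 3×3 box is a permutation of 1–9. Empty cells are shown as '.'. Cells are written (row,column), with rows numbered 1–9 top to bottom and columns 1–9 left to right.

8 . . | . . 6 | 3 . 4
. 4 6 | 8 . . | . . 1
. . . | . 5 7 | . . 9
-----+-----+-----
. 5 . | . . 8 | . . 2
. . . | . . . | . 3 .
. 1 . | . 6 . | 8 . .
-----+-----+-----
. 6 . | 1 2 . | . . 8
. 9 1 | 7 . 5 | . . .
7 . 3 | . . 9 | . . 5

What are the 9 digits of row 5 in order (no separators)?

(3,3) = 2: row 3 has {5,7,9}; col 3 has {1,3,6}; box has {4,6,8} → only 2 remains.
(3,7) = 6: row 3 has {2,5,7,9}; col 7 has {3,8}; box has {1,3,4,9} → only 6 remains.
(3,8) = 8: row 3 has {2,5,6,7,9}; col 8 has {3}; box has {1,3,4,6,9} → only 8 remains.
(6,9) = 7: row 6 has {1,6,8}; col 9 has {1,2,4,5,8,9}; box has {2,3,8} → only 7 remains.
(1,2) = 7: row 1 has {3,4,6,8}; col 2 has {1,4,5,6,9}; box has {2,4,6,8} → only 7 remains.
(3,2) = 3: row 3 has {2,5,6,7,8,9}; col 2 has {1,4,5,6,7,9}; box has {2,4,6,7,8} → only 3 remains.
(3,4) = 4: row 3 has {2,3,5,6,7,8,9}; col 4 has {1,7,8}; box has {5,6,7,8} → only 4 remains.
(5,9) = 6: row 5 has {3}; col 9 has {1,2,4,5,7,8,9}; box has {2,3,7,8} → only 6 remains.
(8,9) = 3: row 8 has {1,5,7,9}; col 9 has {1,2,4,5,6,7,8,9}; box has {5,8} → only 3 remains.
(9,4) = 6: row 9 has {3,5,7,9}; col 4 has {1,4,7,8}; box has {1,2,5,7,9} → only 6 remains.
(3,1) = 1: row 3 has {2,3,4,5,6,7,8,9}; col 1 has {7,8}; box has {2,3,4,6,7,8} → only 1 remains.
(1,5) = 1: in row 1, 1 can only go here (every other open cell in that row sees a 1).
(4,1) = 6: in row 4, 6 can only go here (every other open cell in that row sees a 6).
(7,6) = 3: in row 7, 3 can only go here (every other open cell in that row sees a 3).
(2,6) = 2: row 2 has {1,4,6,8}; col 6 has {3,5,6,7,8,9}; box has {1,4,5,6,7,8} → only 2 remains.
(6,6) = 4: row 6 has {1,6,7,8}; col 6 has {2,3,5,6,7,8,9}; box has {6,8} → only 4 remains.
(1,4) = 9: row 1 has {1,3,4,6,7,8}; col 4 has {1,4,6,7,8}; box has {1,2,4,5,6,7,8} → only 9 remains.
(2,5) = 3: row 2 has {1,2,4,6,8}; col 5 has {1,2,5,6}; box has {1,2,4,5,6,7,8,9} → only 3 remains.
(4,4) = 3: row 4 has {2,5,6,8}; col 4 has {1,4,6,7,8,9}; box has {4,6,8} → only 3 remains.
(5,6) = 1: row 5 has {3,6}; col 6 has {2,3,4,5,6,7,8,9}; box has {3,4,6,8} → only 1 remains.
(6,3) = 9: row 6 has {1,4,6,7,8}; col 3 has {1,2,3,6}; box has {1,5,6} → only 9 remains.
(6,8) = 5: row 6 has {1,4,6,7,8,9}; col 8 has {3,8}; box has {2,3,6,7,8} → only 5 remains.
(1,3) = 5: row 1 has {1,3,4,6,7,8,9}; col 3 has {1,2,3,6,9}; box has {1,2,3,4,6,7,8} → only 5 remains.
(1,8) = 2: row 1 has {1,3,4,5,6,7,8,9}; col 8 has {3,5,8}; box has {1,3,4,6,8,9} → only 2 remains.
(2,1) = 9: row 2 has {1,2,3,4,6,8}; col 1 has {1,6,7,8}; box has {1,2,3,4,5,6,7,8} → only 9 remains.
(2,8) = 7: row 2 has {1,2,3,4,6,8,9}; col 8 has {2,3,5,8}; box has {1,2,3,4,6,8,9} → only 7 remains.
(6,4) = 2: row 6 has {1,4,5,6,7,8,9}; col 4 has {1,3,4,6,7,8,9}; box has {1,3,4,6,8} → only 2 remains.
(7,3) = 4: row 7 has {1,2,3,6,8}; col 3 has {1,2,3,5,6,9}; box has {1,3,6,7,9} → only 4 remains.
(7,8) = 9: row 7 has {1,2,3,4,6,8}; col 8 has {2,3,5,7,8}; box has {3,5,8} → only 9 remains.
(8,1) = 2: row 8 has {1,3,5,7,9}; col 1 has {1,6,7,8,9}; box has {1,3,4,6,7,9} → only 2 remains.
(8,7) = 4: row 8 has {1,2,3,5,7,9}; col 7 has {3,6,8}; box has {3,5,8,9} → only 4 remains.
(8,8) = 6: row 8 has {1,2,3,4,5,7,9}; col 8 has {2,3,5,7,8,9}; box has {3,4,5,8,9} → only 6 remains.
(9,2) = 8: row 9 has {3,5,6,7,9}; col 2 has {1,3,4,5,6,7,9}; box has {1,2,3,4,6,7,9} → only 8 remains.
(9,5) = 4: row 9 has {3,5,6,7,8,9}; col 5 has {1,2,3,5,6}; box has {1,2,3,5,6,7,9} → only 4 remains.
(9,8) = 1: row 9 has {3,4,5,6,7,8,9}; col 8 has {2,3,5,6,7,8,9}; box has {3,4,5,6,8,9} → only 1 remains.
(2,7) = 5: row 2 has {1,2,3,4,6,7,8,9}; col 7 has {3,4,6,8}; box has {1,2,3,4,6,7,8,9} → only 5 remains.
(4,3) = 7: row 4 has {2,3,5,6,8}; col 3 has {1,2,3,4,5,6,9}; box has {1,5,6,9} → only 7 remains.
(4,5) = 9: row 4 has {2,3,5,6,7,8}; col 5 has {1,2,3,4,5,6}; box has {1,2,3,4,6,8} → only 9 remains.
(4,7) = 1: row 4 has {2,3,5,6,7,8,9}; col 7 has {3,4,5,6,8}; box has {2,3,5,6,7,8} → only 1 remains.
(4,8) = 4: row 4 has {1,2,3,5,6,7,8,9}; col 8 has {1,2,3,5,6,7,8,9}; box has {1,2,3,5,6,7,8} → only 4 remains.
(5,1) = 4: row 5 has {1,3,6}; col 1 has {1,2,6,7,8,9}; box has {1,5,6,7,9} → only 4 remains.
(5,2) = 2: row 5 has {1,3,4,6}; col 2 has {1,3,4,5,6,7,8,9}; box has {1,4,5,6,7,9} → only 2 remains.
(5,3) = 8: row 5 has {1,2,3,4,6}; col 3 has {1,2,3,4,5,6,7,9}; box has {1,2,4,5,6,7,9} → only 8 remains.
(5,4) = 5: row 5 has {1,2,3,4,6,8}; col 4 has {1,2,3,4,6,7,8,9}; box has {1,2,3,4,6,8,9} → only 5 remains.
(5,5) = 7: row 5 has {1,2,3,4,5,6,8}; col 5 has {1,2,3,4,5,6,9}; box has {1,2,3,4,5,6,8,9} → only 7 remains.
(5,7) = 9: row 5 has {1,2,3,4,5,6,7,8}; col 7 has {1,3,4,5,6,8}; box has {1,2,3,4,5,6,7,8} → only 9 remains.

428571936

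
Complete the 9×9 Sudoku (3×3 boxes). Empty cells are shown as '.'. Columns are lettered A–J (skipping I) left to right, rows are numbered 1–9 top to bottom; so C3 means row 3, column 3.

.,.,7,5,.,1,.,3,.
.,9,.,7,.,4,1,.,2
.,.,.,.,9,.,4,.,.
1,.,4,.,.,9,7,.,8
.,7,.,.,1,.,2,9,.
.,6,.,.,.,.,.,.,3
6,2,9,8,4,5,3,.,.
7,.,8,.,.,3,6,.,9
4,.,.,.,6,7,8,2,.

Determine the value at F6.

G1 = 9 (sole candidate).
J1 = 6 (sole candidate).
G6 = 5 (sole candidate).
E8 = 2 (sole candidate).
E1 = 8 (sole candidate).
E2 = 3 (sole candidate).
E4 = 5 (sole candidate).
H4 = 6 (sole candidate).
J5 = 4 (sole candidate).
C6 = 2 (sole candidate).
D6 = 4 (sole candidate).
E6 = 7 (sole candidate).
F6 = 8: row 6 has {2,3,4,5,6,7}; col 6 has {1,3,4,5,7,9}; box has {1,4,5,7,9} → only 8 remains.

8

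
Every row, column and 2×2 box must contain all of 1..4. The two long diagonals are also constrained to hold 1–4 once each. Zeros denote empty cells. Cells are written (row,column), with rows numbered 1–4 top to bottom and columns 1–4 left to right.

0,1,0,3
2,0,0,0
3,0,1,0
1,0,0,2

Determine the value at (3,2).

2

(1,1) = 4: row 1 has {1,3}; col 1 has {1,2,3}; box has {1,2}; main diagonal has {1,2} → only 4 remains.
(1,3) = 2: row 1 has {1,3,4}; col 3 has {1}; box has {3} → only 2 remains.
(2,2) = 3: row 2 has {2}; col 2 has {1}; box has {1,2,4}; main diagonal has {1,2,4} → only 3 remains.
(2,3) = 4: row 2 has {2,3}; col 3 has {1,2}; box has {2,3}; anti-diagonal has {1,3} → only 4 remains.
(2,4) = 1: row 2 has {2,3,4}; col 4 has {2,3}; box has {2,3,4} → only 1 remains.
(3,2) = 2: row 3 has {1,3}; col 2 has {1,3}; box has {1,3}; anti-diagonal has {1,3,4} → only 2 remains.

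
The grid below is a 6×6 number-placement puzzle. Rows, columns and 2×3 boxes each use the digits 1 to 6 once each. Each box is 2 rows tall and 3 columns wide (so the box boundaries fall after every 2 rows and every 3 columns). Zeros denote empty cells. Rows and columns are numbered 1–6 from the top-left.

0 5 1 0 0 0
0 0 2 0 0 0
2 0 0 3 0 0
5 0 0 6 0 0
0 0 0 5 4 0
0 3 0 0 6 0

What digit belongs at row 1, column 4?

row 5, column 3 = 6: row 5 has {4,5}; col 3 has {1,2}; box has {3} → only 6 remains.
row 3, column 3 = 4: row 3 has {2,3}; col 3 has {1,2,6}; box has {2,5} → only 4 remains.
row 4, column 2 = 1: row 4 has {5,6}; col 2 has {3,5}; box has {2,4,5} → only 1 remains.
row 4, column 3 = 3: row 4 has {1,5,6}; col 3 has {1,2,4,6}; box has {1,2,4,5} → only 3 remains.
row 4, column 5 = 2: row 4 has {1,3,5,6}; col 5 has {4,6}; box has {3,6} → only 2 remains.
row 4, column 6 = 4: row 4 has {1,2,3,5,6}; col 6 has {}; box has {2,3,6} → only 4 remains.
row 5, column 1 = 1: row 5 has {4,5,6}; col 1 has {2,5}; box has {3,6} → only 1 remains.
row 5, column 2 = 2: row 5 has {1,4,5,6}; col 2 has {1,3,5}; box has {1,3,6} → only 2 remains.
row 5, column 6 = 3: row 5 has {1,2,4,5,6}; col 6 has {4}; box has {4,5,6} → only 3 remains.
row 6, column 1 = 4: row 6 has {3,6}; col 1 has {1,2,5}; box has {1,2,3,6} → only 4 remains.
row 6, column 3 = 5: row 6 has {3,4,6}; col 3 has {1,2,3,4,6}; box has {1,2,3,4,6} → only 5 remains.
row 1, column 5 = 3: row 1 has {1,5}; col 5 has {2,4,6}; box has {} → only 3 remains.
row 3, column 2 = 6: row 3 has {2,3,4}; col 2 has {1,2,3,5}; box has {1,2,3,4,5} → only 6 remains.
row 1, column 1 = 6: row 1 has {1,3,5}; col 1 has {1,2,4,5}; box has {1,2,5} → only 6 remains.
row 1, column 6 = 2: row 1 has {1,3,5,6}; col 6 has {3,4}; box has {3} → only 2 remains.
row 2, column 1 = 3: row 2 has {2}; col 1 has {1,2,4,5,6}; box has {1,2,5,6} → only 3 remains.
row 2, column 2 = 4: row 2 has {2,3}; col 2 has {1,2,3,5,6}; box has {1,2,3,5,6} → only 4 remains.
row 2, column 4 = 1: row 2 has {2,3,4}; col 4 has {3,5,6}; box has {2,3} → only 1 remains.
row 2, column 5 = 5: row 2 has {1,2,3,4}; col 5 has {2,3,4,6}; box has {1,2,3} → only 5 remains.
row 2, column 6 = 6: row 2 has {1,2,3,4,5}; col 6 has {2,3,4}; box has {1,2,3,5} → only 6 remains.
row 3, column 5 = 1: row 3 has {2,3,4,6}; col 5 has {2,3,4,5,6}; box has {2,3,4,6} → only 1 remains.
row 3, column 6 = 5: row 3 has {1,2,3,4,6}; col 6 has {2,3,4,6}; box has {1,2,3,4,6} → only 5 remains.
row 6, column 4 = 2: row 6 has {3,4,5,6}; col 4 has {1,3,5,6}; box has {3,4,5,6} → only 2 remains.
row 6, column 6 = 1: row 6 has {2,3,4,5,6}; col 6 has {2,3,4,5,6}; box has {2,3,4,5,6} → only 1 remains.
row 1, column 4 = 4: row 1 has {1,2,3,5,6}; col 4 has {1,2,3,5,6}; box has {1,2,3,5,6} → only 4 remains.

4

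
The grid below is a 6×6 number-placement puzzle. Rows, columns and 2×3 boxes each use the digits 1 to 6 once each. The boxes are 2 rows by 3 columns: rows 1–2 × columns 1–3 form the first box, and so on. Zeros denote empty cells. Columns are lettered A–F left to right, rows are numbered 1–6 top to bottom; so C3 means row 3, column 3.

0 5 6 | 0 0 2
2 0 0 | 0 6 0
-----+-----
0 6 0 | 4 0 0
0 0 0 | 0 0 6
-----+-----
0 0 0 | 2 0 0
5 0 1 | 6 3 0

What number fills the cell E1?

F6 = 4: row 6 has {1,3,5,6}; col 6 has {2,6}; box has {2,3,6} → only 4 remains.
B6 = 2: row 6 has {1,3,4,5,6}; col 2 has {5,6}; box has {1,5} → only 2 remains.
A5 = 6: in row 5, 6 can only go here (every other open cell in that row sees a 6).
E1 = 4: in column 5, 4 can only go here (every other open cell in that column sees a 4).

4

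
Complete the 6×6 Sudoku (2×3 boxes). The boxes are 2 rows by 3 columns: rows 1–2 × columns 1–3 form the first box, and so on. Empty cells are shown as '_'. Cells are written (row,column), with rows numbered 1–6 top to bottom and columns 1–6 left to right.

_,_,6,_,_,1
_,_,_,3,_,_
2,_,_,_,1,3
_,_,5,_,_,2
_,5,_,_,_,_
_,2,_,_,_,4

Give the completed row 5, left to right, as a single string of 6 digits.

451236

(3,3) = 4 (sole candidate).
(5,6) = 6: row 5 has {5}; col 6 has {1,2,3,4}; box has {4} → only 6 remains.
(2,6) = 5 (sole candidate).
(3,2) = 6 (sole candidate).
(3,4) = 5 (sole candidate).
(6,4) = 1 (sole candidate).
(5,4) = 2: row 5 has {5,6}; col 4 has {1,3,5}; box has {1,4,6} → only 2 remains.
(5,5) = 3: row 5 has {2,5,6}; col 5 has {1}; box has {1,2,4,6} → only 3 remains.
(6,3) = 3 (sole candidate).
(6,5) = 5 (sole candidate).
(1,4) = 4 (sole candidate).
(1,5) = 2 (sole candidate).
(2,5) = 6 (sole candidate).
(4,4) = 6 (sole candidate).
(4,5) = 4 (sole candidate).
(5,3) = 1: row 5 has {2,3,5,6}; col 3 has {3,4,5,6}; box has {2,3,5} → only 1 remains.
(6,1) = 6 (sole candidate).
(1,2) = 3 (sole candidate).
(2,3) = 2 (sole candidate).
(4,2) = 1 (sole candidate).
(5,1) = 4: row 5 has {1,2,3,5,6}; col 1 has {2,6}; box has {1,2,3,5,6} → only 4 remains.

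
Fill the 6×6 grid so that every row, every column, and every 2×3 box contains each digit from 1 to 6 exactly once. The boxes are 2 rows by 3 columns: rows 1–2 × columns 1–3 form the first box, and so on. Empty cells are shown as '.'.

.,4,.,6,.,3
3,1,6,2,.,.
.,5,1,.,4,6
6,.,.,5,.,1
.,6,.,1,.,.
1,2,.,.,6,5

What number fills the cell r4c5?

r2c5 = 5 (sole candidate).
r2c6 = 4 (sole candidate).
r3c1 = 2 (sole candidate).
r3c4 = 3 (sole candidate).
r4c2 = 3 (sole candidate).
r4c3 = 4 (sole candidate).
r4c5 = 2: row 4 has {1,3,4,5,6}; col 5 has {4,5,6}; box has {1,3,4,5,6} → only 2 remains.

2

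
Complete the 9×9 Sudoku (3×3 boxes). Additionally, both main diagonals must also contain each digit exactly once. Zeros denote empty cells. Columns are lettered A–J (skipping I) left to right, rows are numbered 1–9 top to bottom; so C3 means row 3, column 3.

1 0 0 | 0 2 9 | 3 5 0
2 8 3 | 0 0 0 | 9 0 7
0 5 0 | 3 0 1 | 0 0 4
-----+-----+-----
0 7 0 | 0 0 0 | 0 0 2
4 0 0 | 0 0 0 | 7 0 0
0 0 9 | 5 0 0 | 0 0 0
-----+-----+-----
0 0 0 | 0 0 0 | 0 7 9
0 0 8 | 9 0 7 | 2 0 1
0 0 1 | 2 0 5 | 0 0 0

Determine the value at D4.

6

H2 = 1 (hidden single in row 2).
E2 = 5 (hidden single in row 2).
H3 = 2 (hidden single in row 3).
A3 = 9 (hidden single in row 3).
E6 = 7 (hidden single in row 6).
C3 = 7 (hidden single in row 3).
D1 = 7 (hidden single in row 1).
J1 = 8 (hidden single in row 1).
G3 = 6 (sole candidate).
E3 = 8 (sole candidate).
A8 = 5 (hidden single in row 8).
G7 = 5 (hidden single in row 7).
C4 = 5 (hidden single in row 4).
J5 = 5 (hidden single in row 5).
A9 = 7 (hidden single in row 9).
B9 = 9 (hidden single in row 9).
F6 = 2 (hidden single in main diagonal).
E5 = 9 (hidden single in main diagonal).
H4 = 9 (hidden single in row 4).
C7 = 2 (hidden single in anti-diagonal).
C5 = 6 (sole candidate).
C1 = 4 (sole candidate).
B1 = 6 (sole candidate).
B5 = 2 (hidden single in row 5).
D5 = 1 (hidden single in row 5).
G4 = 1 (hidden single in row 4).
A4 = 8 (hidden single in row 4).
A6 = 3 (sole candidate).
B6 = 1 (sole candidate).
J6 = 6 (sole candidate).
A7 = 6 (sole candidate).
J9 = 3 (sole candidate).
E7 = 1 (hidden single in row 7).
D7 = 8 (hidden single in column 4).
F5 = 8 (hidden single in column 6).
F2 = 6 (hidden single in column 6).
D2 = 4 (sole candidate).
D4 = 6: row 4 has {1,2,5,7,8,9}; col 4 has {1,2,3,4,5,7,8,9}; box has {1,2,5,7,8,9}; main diagonal has {1,2,3,5,7,8,9} → only 6 remains.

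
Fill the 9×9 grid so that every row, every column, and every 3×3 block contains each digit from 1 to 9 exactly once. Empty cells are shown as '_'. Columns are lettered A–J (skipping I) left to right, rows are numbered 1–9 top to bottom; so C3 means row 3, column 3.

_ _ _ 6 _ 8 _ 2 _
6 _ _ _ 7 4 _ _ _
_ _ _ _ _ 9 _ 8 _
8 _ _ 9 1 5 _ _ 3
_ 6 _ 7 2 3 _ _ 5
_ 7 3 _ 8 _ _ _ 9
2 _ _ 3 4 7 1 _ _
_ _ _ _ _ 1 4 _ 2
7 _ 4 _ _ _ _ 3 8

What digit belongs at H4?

J2 = 1: row 2 has {4,6,7}; col 9 has {2,3,5,8,9}; box has {2,8} → only 1 remains.
C4 = 2: row 4 has {1,3,5,8,9}; col 3 has {3,4}; box has {3,6,7,8} → only 2 remains.
G5 = 8: row 5 has {2,3,5,6,7}; col 7 has {1,4}; box has {3,5,9} → only 8 remains.
D6 = 4: row 6 has {3,7,8,9}; col 4 has {3,6,7,9}; box has {1,2,3,5,7,8,9} → only 4 remains.
F6 = 6: row 6 has {3,4,7,8,9}; col 6 has {1,3,4,5,7,8,9}; box has {1,2,3,4,5,7,8,9} → only 6 remains.
G6 = 2: row 6 has {3,4,6,7,8,9}; col 7 has {1,4,8}; box has {3,5,8,9} → only 2 remains.
H6 = 1: row 6 has {2,3,4,6,7,8,9}; col 8 has {2,3,8}; box has {2,3,5,8,9} → only 1 remains.
J7 = 6: row 7 has {1,2,3,4,7}; col 9 has {1,2,3,5,8,9}; box has {1,2,3,4,8} → only 6 remains.
F9 = 2: row 9 has {3,4,7,8}; col 6 has {1,3,4,5,6,7,8,9}; box has {1,3,4,7} → only 2 remains.
B4 = 4: row 4 has {1,2,3,5,8,9}; col 2 has {6,7}; box has {2,3,6,7,8} → only 4 remains.
H5 = 4: row 5 has {2,3,5,6,7,8}; col 8 has {1,2,3,8}; box has {1,2,3,5,8,9} → only 4 remains.
A6 = 5: row 6 has {1,2,3,4,6,7,8,9}; col 1 has {2,6,7,8}; box has {2,3,4,6,7,8} → only 5 remains.
D9 = 5: row 9 has {2,3,4,7,8}; col 4 has {3,4,6,7,9}; box has {1,2,3,4,7} → only 5 remains.
G9 = 9: row 9 has {2,3,4,5,7,8}; col 7 has {1,2,4,8}; box has {1,2,3,4,6,8} → only 9 remains.
D2 = 2: row 2 has {1,4,6,7}; col 4 has {3,4,5,6,7,9}; box has {4,6,7,8,9} → only 2 remains.
D3 = 1: row 3 has {8,9}; col 4 has {2,3,4,5,6,7,9}; box has {2,4,6,7,8,9} → only 1 remains.
H7 = 5: row 7 has {1,2,3,4,6,7}; col 8 has {1,2,3,4,8}; box has {1,2,3,4,6,8,9} → only 5 remains.
D8 = 8: row 8 has {1,2,4}; col 4 has {1,2,3,4,5,6,7,9}; box has {1,2,3,4,5,7} → only 8 remains.
H8 = 7: row 8 has {1,2,4,8}; col 8 has {1,2,3,4,5,8}; box has {1,2,3,4,5,6,8,9} → only 7 remains.
B9 = 1: row 9 has {2,3,4,5,7,8,9}; col 2 has {4,6,7}; box has {2,4,7} → only 1 remains.
E9 = 6: row 9 has {1,2,3,4,5,7,8,9}; col 5 has {1,2,4,7,8}; box has {1,2,3,4,5,7,8} → only 6 remains.
H2 = 9: row 2 has {1,2,4,6,7}; col 8 has {1,2,3,4,5,7,8}; box has {1,2,8} → only 9 remains.
H4 = 6: row 4 has {1,2,3,4,5,8,9}; col 8 has {1,2,3,4,5,7,8,9}; box has {1,2,3,4,5,8,9} → only 6 remains.

6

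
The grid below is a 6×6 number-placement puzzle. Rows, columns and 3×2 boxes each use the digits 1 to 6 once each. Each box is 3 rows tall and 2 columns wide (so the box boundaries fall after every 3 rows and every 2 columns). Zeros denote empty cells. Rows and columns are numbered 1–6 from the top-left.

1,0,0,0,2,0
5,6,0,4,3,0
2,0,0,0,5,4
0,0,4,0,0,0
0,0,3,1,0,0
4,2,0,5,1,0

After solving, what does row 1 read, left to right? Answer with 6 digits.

145326

R1C6 = 6: row 1 has {1,2}; col 6 has {4}; box has {2,3,4,5} → only 6 remains.
R2C6 = 1 (sole candidate).
R3C2 = 3 (sole candidate).
R3C4 = 6 (sole candidate).
R4C4 = 2 (sole candidate).
R4C5 = 6 (sole candidate).
R5C1 = 6 (sole candidate).
R5C2 = 5 (sole candidate).
R5C5 = 4 (sole candidate).
R5C6 = 2 (sole candidate).
R6C3 = 6 (sole candidate).
R6C6 = 3 (sole candidate).
R1C2 = 4: row 1 has {1,2,6}; col 2 has {2,3,5,6}; box has {1,2,3,5,6} → only 4 remains.
R1C3 = 5: row 1 has {1,2,4,6}; col 3 has {3,4,6}; box has {4,6} → only 5 remains.
R1C4 = 3: row 1 has {1,2,4,5,6}; col 4 has {1,2,4,5,6}; box has {4,5,6} → only 3 remains.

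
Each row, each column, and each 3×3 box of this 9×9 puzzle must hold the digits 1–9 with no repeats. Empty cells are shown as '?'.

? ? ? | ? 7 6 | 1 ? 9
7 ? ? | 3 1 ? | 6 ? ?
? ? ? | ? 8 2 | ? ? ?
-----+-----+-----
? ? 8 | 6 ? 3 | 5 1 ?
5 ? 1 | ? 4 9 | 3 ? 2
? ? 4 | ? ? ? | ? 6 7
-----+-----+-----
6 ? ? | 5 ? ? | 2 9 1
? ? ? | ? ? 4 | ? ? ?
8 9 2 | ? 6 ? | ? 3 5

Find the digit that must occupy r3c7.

7

r1c4 = 4: row 1 has {1,6,7,9}; col 4 has {3,5,6}; box has {1,2,3,6,7,8} → only 4 remains.
r2c6 = 5: row 2 has {1,3,6,7}; col 6 has {2,3,4,6,9}; box has {1,2,3,4,6,7,8} → only 5 remains.
r3c4 = 9: row 3 has {2,8}; col 4 has {3,4,5,6}; box has {1,2,3,4,5,6,7,8} → only 9 remains.
r4c5 = 2: row 4 has {1,3,5,6,8}; col 5 has {1,4,6,7,8}; box has {3,4,6,9} → only 2 remains.
r4c9 = 4: row 4 has {1,2,3,5,6,8}; col 9 has {1,2,5,7,9}; box has {1,2,3,5,6,7} → only 4 remains.
r5c8 = 8: row 5 has {1,2,3,4,5,9}; col 8 has {1,3,6,9}; box has {1,2,3,4,5,6,7} → only 8 remains.
r6c5 = 5: row 6 has {4,6,7}; col 5 has {1,2,4,6,7,8}; box has {2,3,4,6,9} → only 5 remains.
r6c7 = 9: row 6 has {4,5,6,7}; col 7 has {1,2,3,5,6}; box has {1,2,3,4,5,6,7,8} → only 9 remains.
r7c5 = 3: row 7 has {1,2,5,6,9}; col 5 has {1,2,4,5,6,7,8}; box has {4,5,6} → only 3 remains.
r8c5 = 9: row 8 has {4}; col 5 has {1,2,3,4,5,6,7,8}; box has {3,4,5,6} → only 9 remains.
r8c8 = 7: row 8 has {4,9}; col 8 has {1,3,6,8,9}; box has {1,2,3,5,9} → only 7 remains.
r9c7 = 4: row 9 has {2,3,5,6,8,9}; col 7 has {1,2,3,5,6,9}; box has {1,2,3,5,7,9} → only 4 remains.
r2c3 = 9: row 2 has {1,3,5,6,7}; col 3 has {1,2,4,8}; box has {7} → only 9 remains.
r2c9 = 8: row 2 has {1,3,5,6,7,9}; col 9 has {1,2,4,5,7,9}; box has {1,6,9} → only 8 remains.
r3c7 = 7: row 3 has {2,8,9}; col 7 has {1,2,3,4,5,6,9}; box has {1,6,8,9} → only 7 remains.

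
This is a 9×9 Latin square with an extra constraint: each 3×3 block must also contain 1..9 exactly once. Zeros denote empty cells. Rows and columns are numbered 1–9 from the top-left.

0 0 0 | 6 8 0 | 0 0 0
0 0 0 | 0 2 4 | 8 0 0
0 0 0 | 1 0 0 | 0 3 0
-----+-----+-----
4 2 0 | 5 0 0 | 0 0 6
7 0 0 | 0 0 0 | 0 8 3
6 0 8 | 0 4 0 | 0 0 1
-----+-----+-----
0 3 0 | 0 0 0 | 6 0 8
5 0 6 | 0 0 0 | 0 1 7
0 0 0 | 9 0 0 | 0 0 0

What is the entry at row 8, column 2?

row 5, column 4 = 2: row 5 has {3,7,8}; col 4 has {1,5,6,9}; box has {4,5} → only 2 remains.
row 8, column 5 = 3: row 8 has {1,5,6,7}; col 5 has {2,4,8}; box has {9} → only 3 remains.
row 3, column 2 = 6: in row 3, 6 can only go here (every other open cell in that row sees a 6).
row 2, column 8 = 6: in row 2, 6 can only go here (every other open cell in that row sees a 6).
row 3, column 1 = 8: in row 3, 8 can only go here (every other open cell in that row sees an 8).
row 4, column 6 = 8: in row 4, 8 can only go here (every other open cell in that row sees an 8).
row 8, column 6 = 2: row 8 has {1,3,5,6,7}; col 6 has {4,8}; box has {3,9} → only 2 remains.
row 4, column 3 = 3: in row 4, 3 can only go here (every other open cell in that row sees a 3).
row 4, column 5 = 1: in row 4, 1 can only go here (every other open cell in that row sees a 1).
row 5, column 7 = 4: in row 5, 4 can only go here (every other open cell in that row sees a 4).
row 8, column 7 = 9: row 8 has {1,2,3,5,6,7}; col 7 has {4,6,8}; box has {1,6,7,8} → only 9 remains.
row 4, column 7 = 7: row 4 has {1,2,3,4,5,6,8}; col 7 has {4,6,8,9}; box has {1,3,4,6,8} → only 7 remains.
row 4, column 8 = 9: row 4 has {1,2,3,4,5,6,7,8}; col 8 has {1,3,6,8}; box has {1,3,4,6,7,8} → only 9 remains.
row 9, column 7 = 3: in row 9, 3 can only go here (every other open cell in that row sees a 3).
row 9, column 2 = 8: in row 9, 8 can only go here (every other open cell in that row sees an 8).
row 8, column 2 = 4: row 8 has {1,2,3,5,6,7,9}; col 2 has {2,3,6,8}; box has {3,5,6,8} → only 4 remains.

4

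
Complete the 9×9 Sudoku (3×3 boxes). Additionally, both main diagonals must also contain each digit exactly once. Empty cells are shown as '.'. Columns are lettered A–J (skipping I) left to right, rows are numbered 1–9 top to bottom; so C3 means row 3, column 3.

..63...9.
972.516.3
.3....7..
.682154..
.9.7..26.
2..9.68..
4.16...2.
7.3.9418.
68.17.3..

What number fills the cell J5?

1

G1 = 5 (sole candidate).
H2 = 4 (sole candidate).
H3 = 1 (sole candidate).
A4 = 3 (sole candidate).
H4 = 7 (sole candidate).
J4 = 9 (sole candidate).
E5 = 3 (sole candidate).
F5 = 8 (sole candidate).
E6 = 4 (sole candidate).
B7 = 5 (sole candidate).
E7 = 8 (sole candidate).
F7 = 3 (sole candidate).
G7 = 9 (sole candidate).
J7 = 7 (sole candidate).
B8 = 2 (sole candidate).
D8 = 5 (sole candidate).
J8 = 6 (sole candidate).
C9 = 9 (sole candidate).
F9 = 2 (sole candidate).
H9 = 5 (sole candidate).
J9 = 4 (sole candidate).
A1 = 1 (sole candidate).
B1 = 4 (sole candidate).
E1 = 2 (sole candidate).
F1 = 7 (sole candidate).
J1 = 8 (sole candidate).
D2 = 8 (sole candidate).
C3 = 5 (sole candidate).
D3 = 4 (sole candidate).
E3 = 6 (sole candidate).
F3 = 9 (sole candidate).
J3 = 2 (sole candidate).
A5 = 5 (sole candidate).
C5 = 4 (sole candidate).
J5 = 1: row 5 has {2,3,4,5,6,7,8,9}; col 9 has {2,3,4,6,7,8,9}; box has {2,4,6,7,8,9} → only 1 remains.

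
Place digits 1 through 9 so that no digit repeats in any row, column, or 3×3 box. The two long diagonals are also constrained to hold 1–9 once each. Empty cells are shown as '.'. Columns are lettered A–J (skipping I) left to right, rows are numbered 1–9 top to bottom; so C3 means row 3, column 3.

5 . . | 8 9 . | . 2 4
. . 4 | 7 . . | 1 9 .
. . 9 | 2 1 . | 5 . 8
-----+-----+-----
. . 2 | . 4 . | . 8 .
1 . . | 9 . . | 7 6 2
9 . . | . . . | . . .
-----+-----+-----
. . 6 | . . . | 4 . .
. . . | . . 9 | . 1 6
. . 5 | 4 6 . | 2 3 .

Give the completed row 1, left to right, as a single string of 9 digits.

J2 = 3 (sole candidate).
H3 = 7 (sole candidate).
G6 = 3 (sole candidate).
H7 = 5 (sole candidate).
G8 = 8 (sole candidate).
J9 = 7 (sole candidate).
G1 = 6: row 1 has {2,4,5,8,9}; col 7 has {1,2,3,4,5,7,8}; box has {1,2,3,4,5,7,8,9} → only 6 remains.
E2 = 5 (sole candidate).
F2 = 6 (sole candidate).
G4 = 9 (sole candidate).
D6 = 1 (sole candidate).
H6 = 4 (sole candidate).
J6 = 5 (sole candidate).
D7 = 3 (sole candidate).
J7 = 9 (sole candidate).
D8 = 5 (sole candidate).
A9 = 8 (sole candidate).
F9 = 1 (sole candidate).
F1 = 3: row 1 has {2,4,5,6,8,9}; col 6 has {1,6,9}; box has {1,2,5,6,7,8,9} → only 3 remains.
A2 = 2 (sole candidate).
B2 = 8 (sole candidate).
F3 = 4 (sole candidate).
D4 = 6 (sole candidate).
F4 = 7 (sole candidate).
J4 = 1 (sole candidate).
E5 = 3 (sole candidate).
F6 = 2 (sole candidate).
A7 = 7 (sole candidate).
F7 = 8 (sole candidate).
B8 = 2 (sole candidate).
C8 = 3 (sole candidate).
E8 = 7 (sole candidate).
B9 = 9 (sole candidate).
A4 = 3 (sole candidate).
B4 = 5 (sole candidate).
B5 = 4 (sole candidate).
C5 = 8 (sole candidate).
F5 = 5 (sole candidate).
C6 = 7 (sole candidate).
E6 = 8 (sole candidate).
B7 = 1 (sole candidate).
E7 = 2 (sole candidate).
A8 = 4 (sole candidate).
B1 = 7: row 1 has {2,3,4,5,6,8,9}; col 2 has {1,2,4,5,8,9}; box has {2,4,5,8,9} → only 7 remains.
C1 = 1: row 1 has {2,3,4,5,6,7,8,9}; col 3 has {2,3,4,5,6,7,8,9}; box has {2,4,5,7,8,9} → only 1 remains.

571893624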